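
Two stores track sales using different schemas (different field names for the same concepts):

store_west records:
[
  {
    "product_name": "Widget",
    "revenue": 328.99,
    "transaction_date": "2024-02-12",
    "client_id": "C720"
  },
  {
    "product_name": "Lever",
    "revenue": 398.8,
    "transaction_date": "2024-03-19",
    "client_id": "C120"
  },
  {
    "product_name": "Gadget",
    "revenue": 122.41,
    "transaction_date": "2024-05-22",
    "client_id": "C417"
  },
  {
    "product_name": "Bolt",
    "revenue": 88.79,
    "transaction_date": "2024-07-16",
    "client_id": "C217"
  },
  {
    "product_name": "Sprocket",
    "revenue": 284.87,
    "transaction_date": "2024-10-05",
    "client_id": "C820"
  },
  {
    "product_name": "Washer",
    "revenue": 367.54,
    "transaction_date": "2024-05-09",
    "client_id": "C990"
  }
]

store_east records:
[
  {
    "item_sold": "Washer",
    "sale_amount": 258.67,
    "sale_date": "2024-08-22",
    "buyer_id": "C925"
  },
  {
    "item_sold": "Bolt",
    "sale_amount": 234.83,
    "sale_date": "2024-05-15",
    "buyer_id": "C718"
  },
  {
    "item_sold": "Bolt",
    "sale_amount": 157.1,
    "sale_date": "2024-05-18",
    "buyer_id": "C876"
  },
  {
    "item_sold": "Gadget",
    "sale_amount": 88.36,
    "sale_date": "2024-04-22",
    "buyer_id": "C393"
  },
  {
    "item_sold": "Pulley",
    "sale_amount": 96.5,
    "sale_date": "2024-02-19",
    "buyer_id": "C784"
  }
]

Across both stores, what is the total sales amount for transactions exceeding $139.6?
2030.8

Schema mapping: "revenue" (store_west) = "sale_amount" (store_east) = sale amount

Sum of sales > $139.6 in store_west: 1380.2
Sum of sales > $139.6 in store_east: 650.6

Total: 1380.2 + 650.6 = 2030.8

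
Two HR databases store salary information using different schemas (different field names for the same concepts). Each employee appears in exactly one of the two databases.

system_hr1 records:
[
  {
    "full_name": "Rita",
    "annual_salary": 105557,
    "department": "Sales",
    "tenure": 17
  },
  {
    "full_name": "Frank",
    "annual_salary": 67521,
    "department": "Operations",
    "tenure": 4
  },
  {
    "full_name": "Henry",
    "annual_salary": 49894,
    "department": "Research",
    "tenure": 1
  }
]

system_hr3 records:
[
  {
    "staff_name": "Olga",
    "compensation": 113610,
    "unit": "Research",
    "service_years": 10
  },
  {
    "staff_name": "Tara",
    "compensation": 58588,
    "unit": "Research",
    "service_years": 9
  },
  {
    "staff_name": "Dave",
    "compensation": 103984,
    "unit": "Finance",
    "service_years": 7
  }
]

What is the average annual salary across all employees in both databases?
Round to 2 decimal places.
83192.33

Schema mapping: "annual_salary" (system_hr1) = "compensation" (system_hr3) = annual salary

All salaries: [105557, 67521, 49894, 113610, 58588, 103984]
Sum: 499154
Count: 6
Average: 499154 / 6 = 83192.33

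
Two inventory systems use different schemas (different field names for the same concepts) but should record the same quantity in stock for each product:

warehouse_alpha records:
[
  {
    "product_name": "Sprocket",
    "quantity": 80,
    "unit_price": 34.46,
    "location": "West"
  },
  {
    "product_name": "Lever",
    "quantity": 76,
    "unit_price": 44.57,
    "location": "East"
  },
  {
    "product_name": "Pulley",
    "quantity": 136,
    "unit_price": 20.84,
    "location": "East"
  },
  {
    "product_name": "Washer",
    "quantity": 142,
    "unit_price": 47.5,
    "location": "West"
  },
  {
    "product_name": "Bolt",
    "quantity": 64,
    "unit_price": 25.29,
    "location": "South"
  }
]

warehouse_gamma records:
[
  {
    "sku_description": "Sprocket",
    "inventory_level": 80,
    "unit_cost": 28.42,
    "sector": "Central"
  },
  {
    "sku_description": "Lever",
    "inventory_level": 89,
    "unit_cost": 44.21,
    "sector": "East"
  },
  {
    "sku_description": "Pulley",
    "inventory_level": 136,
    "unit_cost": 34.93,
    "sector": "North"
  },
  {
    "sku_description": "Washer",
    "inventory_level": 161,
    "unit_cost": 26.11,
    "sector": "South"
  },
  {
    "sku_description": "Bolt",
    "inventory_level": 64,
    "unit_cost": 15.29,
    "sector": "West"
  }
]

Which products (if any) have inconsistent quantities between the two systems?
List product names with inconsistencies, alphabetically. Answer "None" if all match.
Lever, Washer

Schema mappings:
- "product_name" (warehouse_alpha) = "sku_description" (warehouse_gamma) = product name
- "quantity" (warehouse_alpha) = "inventory_level" (warehouse_gamma) = quantity

Comparison:
  Sprocket: 80 vs 80 - MATCH
  Lever: 76 vs 89 - MISMATCH
  Pulley: 136 vs 136 - MATCH
  Washer: 142 vs 161 - MISMATCH
  Bolt: 64 vs 64 - MATCH

Products with inconsistencies: Lever, Washer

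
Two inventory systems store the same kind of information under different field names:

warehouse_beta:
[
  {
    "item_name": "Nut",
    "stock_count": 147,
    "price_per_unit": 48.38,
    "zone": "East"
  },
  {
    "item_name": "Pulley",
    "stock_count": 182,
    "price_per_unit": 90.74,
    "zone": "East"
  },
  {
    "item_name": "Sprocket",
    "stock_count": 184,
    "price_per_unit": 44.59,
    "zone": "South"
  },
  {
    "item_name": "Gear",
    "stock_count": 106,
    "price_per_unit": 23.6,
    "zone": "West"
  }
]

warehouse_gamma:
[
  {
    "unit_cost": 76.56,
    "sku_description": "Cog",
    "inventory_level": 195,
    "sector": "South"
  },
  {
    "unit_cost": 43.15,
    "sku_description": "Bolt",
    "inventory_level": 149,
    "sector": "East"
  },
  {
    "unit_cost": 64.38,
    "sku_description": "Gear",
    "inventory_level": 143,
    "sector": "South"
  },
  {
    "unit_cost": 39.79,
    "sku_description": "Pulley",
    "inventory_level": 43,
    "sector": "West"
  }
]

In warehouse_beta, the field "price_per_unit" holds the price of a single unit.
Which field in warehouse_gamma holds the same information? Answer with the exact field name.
unit_cost

In warehouse_beta, "price_per_unit" holds the price of a single unit.
The fields in warehouse_gamma are: "unit_cost", "sku_description", "inventory_level", "sector".
"unit_cost" is the match: the name refers to the same concept and its values are decimal currency amounts (e.g. 76.56, 43.15).
The other fields ("sku_description", "inventory_level", "sector") hold different kinds of data.

So "price_per_unit" in warehouse_beta corresponds to "unit_cost" in warehouse_gamma.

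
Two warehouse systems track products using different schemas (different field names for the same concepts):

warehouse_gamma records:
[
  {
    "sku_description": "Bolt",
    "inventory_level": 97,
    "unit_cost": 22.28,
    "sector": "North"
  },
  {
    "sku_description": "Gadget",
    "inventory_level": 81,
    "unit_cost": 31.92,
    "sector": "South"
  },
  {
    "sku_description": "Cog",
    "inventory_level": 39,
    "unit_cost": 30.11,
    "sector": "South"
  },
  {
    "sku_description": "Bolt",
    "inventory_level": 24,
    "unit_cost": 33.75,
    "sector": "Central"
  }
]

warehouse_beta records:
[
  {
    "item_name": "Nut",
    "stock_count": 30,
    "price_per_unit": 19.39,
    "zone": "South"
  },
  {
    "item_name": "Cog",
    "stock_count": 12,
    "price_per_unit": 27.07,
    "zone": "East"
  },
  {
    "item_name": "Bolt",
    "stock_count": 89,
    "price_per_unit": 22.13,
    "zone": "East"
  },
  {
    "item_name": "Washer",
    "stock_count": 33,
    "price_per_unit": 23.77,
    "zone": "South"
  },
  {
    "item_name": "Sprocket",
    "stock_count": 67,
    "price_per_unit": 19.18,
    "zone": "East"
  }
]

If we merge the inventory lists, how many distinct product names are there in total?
6

Schema mapping: "sku_description" (warehouse_gamma) = "item_name" (warehouse_beta) = product name

Products in warehouse_gamma: ['Bolt', 'Cog', 'Gadget']
Products in warehouse_beta: ['Bolt', 'Cog', 'Nut', 'Sprocket', 'Washer']

Union (unique products): ['Bolt', 'Cog', 'Gadget', 'Nut', 'Sprocket', 'Washer']
Count: 6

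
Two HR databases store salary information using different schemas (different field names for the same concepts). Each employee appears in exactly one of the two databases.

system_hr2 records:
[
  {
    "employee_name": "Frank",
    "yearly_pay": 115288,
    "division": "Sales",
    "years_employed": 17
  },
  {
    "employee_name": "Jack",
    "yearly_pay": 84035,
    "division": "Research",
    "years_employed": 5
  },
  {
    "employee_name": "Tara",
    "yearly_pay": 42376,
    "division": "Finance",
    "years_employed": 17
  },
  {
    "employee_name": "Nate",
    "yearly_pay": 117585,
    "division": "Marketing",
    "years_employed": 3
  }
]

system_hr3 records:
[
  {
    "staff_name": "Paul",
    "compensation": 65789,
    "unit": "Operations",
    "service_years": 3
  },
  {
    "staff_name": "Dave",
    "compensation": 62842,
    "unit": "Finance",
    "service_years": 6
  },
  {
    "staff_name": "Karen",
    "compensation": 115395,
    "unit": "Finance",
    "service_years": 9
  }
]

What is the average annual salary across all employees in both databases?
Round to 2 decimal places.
86187.14

Schema mapping: "yearly_pay" (system_hr2) = "compensation" (system_hr3) = annual salary

All salaries: [115288, 84035, 42376, 117585, 65789, 62842, 115395]
Sum: 603310
Count: 7
Average: 603310 / 7 = 86187.14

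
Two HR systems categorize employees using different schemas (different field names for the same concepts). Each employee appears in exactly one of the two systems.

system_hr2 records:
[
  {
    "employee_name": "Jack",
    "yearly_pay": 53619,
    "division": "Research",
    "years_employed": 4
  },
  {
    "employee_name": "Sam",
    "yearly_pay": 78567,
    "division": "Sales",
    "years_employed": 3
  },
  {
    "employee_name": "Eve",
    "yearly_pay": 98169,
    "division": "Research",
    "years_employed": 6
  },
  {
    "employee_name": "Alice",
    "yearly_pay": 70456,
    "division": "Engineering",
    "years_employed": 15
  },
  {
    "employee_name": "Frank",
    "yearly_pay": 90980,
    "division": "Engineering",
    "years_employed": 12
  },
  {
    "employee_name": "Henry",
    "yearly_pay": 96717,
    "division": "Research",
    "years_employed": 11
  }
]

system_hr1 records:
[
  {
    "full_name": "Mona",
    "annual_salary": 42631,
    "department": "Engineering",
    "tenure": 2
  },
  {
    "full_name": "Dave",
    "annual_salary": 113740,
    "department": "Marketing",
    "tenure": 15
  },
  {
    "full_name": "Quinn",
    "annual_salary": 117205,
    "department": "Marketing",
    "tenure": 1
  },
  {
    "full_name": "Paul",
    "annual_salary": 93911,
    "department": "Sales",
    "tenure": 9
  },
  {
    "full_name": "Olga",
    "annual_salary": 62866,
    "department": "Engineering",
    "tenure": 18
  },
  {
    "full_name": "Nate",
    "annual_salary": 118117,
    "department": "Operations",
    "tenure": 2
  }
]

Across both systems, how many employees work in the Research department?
3

Schema mapping: "division" (system_hr2) = "department" (system_hr1) = department

Research employees in system_hr2: 3
Research employees in system_hr1: 0

Total in Research: 3 + 0 = 3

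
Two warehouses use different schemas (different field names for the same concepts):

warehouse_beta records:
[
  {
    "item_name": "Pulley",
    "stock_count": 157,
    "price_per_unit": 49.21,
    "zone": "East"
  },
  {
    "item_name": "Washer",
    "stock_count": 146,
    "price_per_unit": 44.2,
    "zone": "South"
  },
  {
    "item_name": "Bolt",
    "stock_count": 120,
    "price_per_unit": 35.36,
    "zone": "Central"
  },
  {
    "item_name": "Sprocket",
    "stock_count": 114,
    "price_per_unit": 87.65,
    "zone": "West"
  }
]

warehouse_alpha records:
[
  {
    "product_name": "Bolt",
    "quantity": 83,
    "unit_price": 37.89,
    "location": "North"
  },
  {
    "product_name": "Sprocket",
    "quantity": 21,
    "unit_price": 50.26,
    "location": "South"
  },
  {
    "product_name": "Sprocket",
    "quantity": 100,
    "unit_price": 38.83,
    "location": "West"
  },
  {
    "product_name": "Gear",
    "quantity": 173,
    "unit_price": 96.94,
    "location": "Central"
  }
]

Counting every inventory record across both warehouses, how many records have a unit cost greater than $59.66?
2

Schema mapping: "price_per_unit" (warehouse_beta) = "unit_price" (warehouse_alpha) = unit cost

Records > $59.66 in warehouse_beta: 1
Records > $59.66 in warehouse_alpha: 1

Total count: 1 + 1 = 2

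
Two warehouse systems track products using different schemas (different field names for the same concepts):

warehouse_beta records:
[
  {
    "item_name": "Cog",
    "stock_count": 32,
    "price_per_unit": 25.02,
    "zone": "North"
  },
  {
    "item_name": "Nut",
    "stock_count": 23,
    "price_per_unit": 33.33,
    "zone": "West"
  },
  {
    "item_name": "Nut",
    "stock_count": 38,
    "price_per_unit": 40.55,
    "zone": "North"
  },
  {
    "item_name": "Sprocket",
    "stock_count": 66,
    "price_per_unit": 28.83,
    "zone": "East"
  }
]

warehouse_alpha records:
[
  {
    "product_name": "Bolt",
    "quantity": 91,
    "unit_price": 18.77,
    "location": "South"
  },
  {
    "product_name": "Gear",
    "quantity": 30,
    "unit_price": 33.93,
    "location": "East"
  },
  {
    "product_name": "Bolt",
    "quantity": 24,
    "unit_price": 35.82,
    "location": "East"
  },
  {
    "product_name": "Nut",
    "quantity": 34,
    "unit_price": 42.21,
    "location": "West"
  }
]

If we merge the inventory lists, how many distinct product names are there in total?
5

Schema mapping: "item_name" (warehouse_beta) = "product_name" (warehouse_alpha) = product name

Products in warehouse_beta: ['Cog', 'Nut', 'Sprocket']
Products in warehouse_alpha: ['Bolt', 'Gear', 'Nut']

Union (unique products): ['Bolt', 'Cog', 'Gear', 'Nut', 'Sprocket']
Count: 5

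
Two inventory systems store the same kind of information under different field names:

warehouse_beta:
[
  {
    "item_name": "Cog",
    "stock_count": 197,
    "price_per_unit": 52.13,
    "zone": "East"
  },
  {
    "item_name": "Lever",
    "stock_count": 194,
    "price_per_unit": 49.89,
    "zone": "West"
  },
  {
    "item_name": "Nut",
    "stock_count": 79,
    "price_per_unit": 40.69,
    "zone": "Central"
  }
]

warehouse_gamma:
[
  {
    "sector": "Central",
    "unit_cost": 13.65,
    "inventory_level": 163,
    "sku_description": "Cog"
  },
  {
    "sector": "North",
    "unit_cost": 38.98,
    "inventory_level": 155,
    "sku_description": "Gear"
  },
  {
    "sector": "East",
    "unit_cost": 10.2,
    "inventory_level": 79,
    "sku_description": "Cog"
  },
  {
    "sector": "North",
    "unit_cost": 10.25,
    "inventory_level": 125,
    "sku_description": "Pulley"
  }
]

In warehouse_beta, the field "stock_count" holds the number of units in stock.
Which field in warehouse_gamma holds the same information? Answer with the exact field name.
inventory_level

In warehouse_beta, "stock_count" holds the number of units in stock.
The fields in warehouse_gamma are: "sector", "unit_cost", "inventory_level", "sku_description".
"inventory_level" is the match: the name refers to the same concept and its values are whole-number counts (e.g. 163, 155).
The other fields ("sector", "unit_cost", "sku_description") hold different kinds of data.

So "stock_count" in warehouse_beta corresponds to "inventory_level" in warehouse_gamma.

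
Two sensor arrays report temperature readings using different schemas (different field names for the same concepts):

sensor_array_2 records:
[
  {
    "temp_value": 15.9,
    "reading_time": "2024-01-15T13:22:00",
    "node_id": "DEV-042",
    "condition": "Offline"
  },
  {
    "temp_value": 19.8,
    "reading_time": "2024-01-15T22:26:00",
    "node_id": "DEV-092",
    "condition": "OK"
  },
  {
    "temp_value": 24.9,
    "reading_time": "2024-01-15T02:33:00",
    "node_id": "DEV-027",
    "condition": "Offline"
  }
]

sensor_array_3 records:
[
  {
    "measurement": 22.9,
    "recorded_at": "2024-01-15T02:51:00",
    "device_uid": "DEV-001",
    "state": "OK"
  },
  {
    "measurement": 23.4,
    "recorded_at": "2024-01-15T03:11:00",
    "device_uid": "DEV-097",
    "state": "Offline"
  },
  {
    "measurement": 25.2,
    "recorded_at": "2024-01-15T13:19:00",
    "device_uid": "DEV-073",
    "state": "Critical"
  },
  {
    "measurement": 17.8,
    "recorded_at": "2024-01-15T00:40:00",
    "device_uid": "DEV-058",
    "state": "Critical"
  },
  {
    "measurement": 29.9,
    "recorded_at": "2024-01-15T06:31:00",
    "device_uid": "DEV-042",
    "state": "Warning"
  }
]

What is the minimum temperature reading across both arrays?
15.9

Schema mapping: "temp_value" (sensor_array_2) = "measurement" (sensor_array_3) = temperature reading

Minimum in sensor_array_2: 15.9
Minimum in sensor_array_3: 17.8

Overall minimum: min(15.9, 17.8) = 15.9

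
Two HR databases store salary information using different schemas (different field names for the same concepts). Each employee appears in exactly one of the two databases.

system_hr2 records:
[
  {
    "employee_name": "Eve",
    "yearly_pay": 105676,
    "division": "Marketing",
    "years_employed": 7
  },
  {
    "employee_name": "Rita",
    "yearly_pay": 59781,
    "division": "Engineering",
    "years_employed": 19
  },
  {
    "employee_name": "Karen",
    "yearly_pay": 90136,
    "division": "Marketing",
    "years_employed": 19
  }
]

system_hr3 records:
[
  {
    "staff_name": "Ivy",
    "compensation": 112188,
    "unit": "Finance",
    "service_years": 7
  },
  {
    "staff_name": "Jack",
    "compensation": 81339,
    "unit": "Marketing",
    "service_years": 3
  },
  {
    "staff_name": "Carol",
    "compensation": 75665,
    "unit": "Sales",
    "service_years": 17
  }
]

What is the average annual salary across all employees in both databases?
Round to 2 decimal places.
87464.17

Schema mapping: "yearly_pay" (system_hr2) = "compensation" (system_hr3) = annual salary

All salaries: [105676, 59781, 90136, 112188, 81339, 75665]
Sum: 524785
Count: 6
Average: 524785 / 6 = 87464.17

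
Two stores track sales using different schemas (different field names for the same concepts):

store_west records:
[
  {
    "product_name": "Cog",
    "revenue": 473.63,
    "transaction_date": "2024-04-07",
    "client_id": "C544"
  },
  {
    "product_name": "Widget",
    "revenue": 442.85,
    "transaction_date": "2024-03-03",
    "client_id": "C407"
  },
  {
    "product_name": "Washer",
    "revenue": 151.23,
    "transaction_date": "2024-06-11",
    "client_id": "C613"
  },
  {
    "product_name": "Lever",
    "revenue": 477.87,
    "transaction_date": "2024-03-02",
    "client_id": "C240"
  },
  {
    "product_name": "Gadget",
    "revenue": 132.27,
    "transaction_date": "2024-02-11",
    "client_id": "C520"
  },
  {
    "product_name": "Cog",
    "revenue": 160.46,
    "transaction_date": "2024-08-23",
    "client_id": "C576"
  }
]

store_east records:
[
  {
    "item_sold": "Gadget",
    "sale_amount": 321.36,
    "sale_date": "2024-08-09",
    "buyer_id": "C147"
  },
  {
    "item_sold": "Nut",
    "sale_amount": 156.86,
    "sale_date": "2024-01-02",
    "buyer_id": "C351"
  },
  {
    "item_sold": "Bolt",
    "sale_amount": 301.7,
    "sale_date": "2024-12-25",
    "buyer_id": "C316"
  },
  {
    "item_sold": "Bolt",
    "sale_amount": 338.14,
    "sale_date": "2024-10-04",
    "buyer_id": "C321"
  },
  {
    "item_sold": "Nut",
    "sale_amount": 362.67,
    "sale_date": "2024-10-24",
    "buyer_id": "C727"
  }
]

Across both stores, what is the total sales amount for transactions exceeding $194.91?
2718.22

Schema mapping: "revenue" (store_west) = "sale_amount" (store_east) = sale amount

Sum of sales > $194.91 in store_west: 1394.35
Sum of sales > $194.91 in store_east: 1323.87

Total: 1394.35 + 1323.87 = 2718.22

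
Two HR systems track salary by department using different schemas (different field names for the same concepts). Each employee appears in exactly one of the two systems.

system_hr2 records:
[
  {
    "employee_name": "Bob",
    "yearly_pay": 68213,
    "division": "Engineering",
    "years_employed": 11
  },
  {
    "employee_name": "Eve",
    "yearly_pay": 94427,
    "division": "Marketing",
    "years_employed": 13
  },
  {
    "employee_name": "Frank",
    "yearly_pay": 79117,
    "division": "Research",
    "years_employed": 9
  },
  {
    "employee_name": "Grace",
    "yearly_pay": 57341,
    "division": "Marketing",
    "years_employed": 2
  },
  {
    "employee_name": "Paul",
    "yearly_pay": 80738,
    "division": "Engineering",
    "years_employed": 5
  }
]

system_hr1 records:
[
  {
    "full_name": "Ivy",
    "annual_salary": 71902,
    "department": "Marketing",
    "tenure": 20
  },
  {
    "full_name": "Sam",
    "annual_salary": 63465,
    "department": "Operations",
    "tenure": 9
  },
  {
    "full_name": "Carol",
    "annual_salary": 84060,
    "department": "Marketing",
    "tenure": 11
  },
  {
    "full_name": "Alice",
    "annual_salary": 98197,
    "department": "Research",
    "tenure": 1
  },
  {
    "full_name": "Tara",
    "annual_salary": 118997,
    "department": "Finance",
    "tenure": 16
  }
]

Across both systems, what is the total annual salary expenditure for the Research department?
177314

Schema mappings:
- "division" (system_hr2) = "department" (system_hr1) = department
- "yearly_pay" (system_hr2) = "annual_salary" (system_hr1) = salary

Research salaries from system_hr2: 79117
Research salaries from system_hr1: 98197

Total: 79117 + 98197 = 177314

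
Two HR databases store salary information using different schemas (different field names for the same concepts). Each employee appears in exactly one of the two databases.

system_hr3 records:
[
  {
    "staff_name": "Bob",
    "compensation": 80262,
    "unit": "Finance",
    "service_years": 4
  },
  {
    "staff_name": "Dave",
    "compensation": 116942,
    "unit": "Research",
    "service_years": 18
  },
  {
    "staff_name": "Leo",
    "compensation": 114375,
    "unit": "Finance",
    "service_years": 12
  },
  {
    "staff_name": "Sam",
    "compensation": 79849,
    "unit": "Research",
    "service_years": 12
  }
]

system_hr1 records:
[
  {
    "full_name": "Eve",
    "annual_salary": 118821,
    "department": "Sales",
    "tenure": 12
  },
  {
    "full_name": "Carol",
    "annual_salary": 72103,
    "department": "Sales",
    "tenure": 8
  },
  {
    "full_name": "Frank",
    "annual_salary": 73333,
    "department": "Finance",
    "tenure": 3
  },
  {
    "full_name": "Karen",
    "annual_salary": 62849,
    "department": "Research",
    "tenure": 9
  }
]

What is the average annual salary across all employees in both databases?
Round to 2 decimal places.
89816.75

Schema mapping: "compensation" (system_hr3) = "annual_salary" (system_hr1) = annual salary

All salaries: [80262, 116942, 114375, 79849, 118821, 72103, 73333, 62849]
Sum: 718534
Count: 8
Average: 718534 / 8 = 89816.75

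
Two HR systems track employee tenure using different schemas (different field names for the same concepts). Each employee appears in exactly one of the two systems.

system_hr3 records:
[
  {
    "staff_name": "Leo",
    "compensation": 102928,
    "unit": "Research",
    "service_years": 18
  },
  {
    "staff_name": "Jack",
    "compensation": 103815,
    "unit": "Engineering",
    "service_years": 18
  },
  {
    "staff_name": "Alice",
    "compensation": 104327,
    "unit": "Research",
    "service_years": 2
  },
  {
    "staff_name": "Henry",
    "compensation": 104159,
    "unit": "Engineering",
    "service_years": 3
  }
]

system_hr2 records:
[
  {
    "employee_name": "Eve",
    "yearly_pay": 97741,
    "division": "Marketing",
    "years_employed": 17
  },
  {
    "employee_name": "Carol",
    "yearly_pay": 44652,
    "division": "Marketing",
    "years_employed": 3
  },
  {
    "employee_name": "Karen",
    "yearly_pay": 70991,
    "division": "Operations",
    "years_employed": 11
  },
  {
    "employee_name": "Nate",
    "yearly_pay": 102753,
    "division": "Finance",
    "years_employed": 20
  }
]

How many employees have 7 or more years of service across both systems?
5

Reconcile schemas: "service_years" (system_hr3) = "years_employed" (system_hr2) = years of service

From system_hr3: 2 employees with >= 7 years
From system_hr2: 3 employees with >= 7 years

Total: 2 + 3 = 5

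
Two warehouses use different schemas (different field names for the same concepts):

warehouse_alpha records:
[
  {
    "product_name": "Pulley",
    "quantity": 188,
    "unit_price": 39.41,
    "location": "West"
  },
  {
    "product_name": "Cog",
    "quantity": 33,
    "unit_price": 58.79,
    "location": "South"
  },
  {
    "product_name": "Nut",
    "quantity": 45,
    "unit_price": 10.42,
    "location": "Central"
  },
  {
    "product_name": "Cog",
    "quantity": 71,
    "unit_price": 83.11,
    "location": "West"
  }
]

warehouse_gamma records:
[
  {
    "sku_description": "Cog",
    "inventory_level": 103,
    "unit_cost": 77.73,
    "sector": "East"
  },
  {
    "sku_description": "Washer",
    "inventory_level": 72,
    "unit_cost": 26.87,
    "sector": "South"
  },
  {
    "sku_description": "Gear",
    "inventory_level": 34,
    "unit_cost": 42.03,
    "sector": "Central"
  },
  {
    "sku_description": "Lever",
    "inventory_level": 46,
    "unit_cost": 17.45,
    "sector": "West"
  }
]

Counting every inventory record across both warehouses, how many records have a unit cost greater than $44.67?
3

Schema mapping: "unit_price" (warehouse_alpha) = "unit_cost" (warehouse_gamma) = unit cost

Records > $44.67 in warehouse_alpha: 2
Records > $44.67 in warehouse_gamma: 1

Total count: 2 + 1 = 3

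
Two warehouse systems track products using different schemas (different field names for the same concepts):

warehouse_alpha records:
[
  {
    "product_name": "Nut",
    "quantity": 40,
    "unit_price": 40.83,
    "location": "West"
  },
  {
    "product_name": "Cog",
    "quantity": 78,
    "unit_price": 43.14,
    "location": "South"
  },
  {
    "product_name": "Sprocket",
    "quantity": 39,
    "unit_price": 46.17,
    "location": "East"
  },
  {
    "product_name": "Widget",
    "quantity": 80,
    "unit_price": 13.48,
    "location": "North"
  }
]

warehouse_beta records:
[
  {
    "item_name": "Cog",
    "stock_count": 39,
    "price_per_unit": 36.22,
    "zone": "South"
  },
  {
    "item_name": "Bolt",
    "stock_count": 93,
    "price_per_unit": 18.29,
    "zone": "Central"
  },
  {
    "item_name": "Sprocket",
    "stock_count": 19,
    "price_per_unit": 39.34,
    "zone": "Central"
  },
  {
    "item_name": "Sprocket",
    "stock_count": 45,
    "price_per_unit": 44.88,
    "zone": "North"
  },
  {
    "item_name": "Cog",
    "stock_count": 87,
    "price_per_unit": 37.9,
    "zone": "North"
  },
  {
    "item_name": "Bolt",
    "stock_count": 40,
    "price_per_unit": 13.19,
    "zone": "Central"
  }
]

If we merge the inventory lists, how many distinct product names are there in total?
5

Schema mapping: "product_name" (warehouse_alpha) = "item_name" (warehouse_beta) = product name

Products in warehouse_alpha: ['Cog', 'Nut', 'Sprocket', 'Widget']
Products in warehouse_beta: ['Bolt', 'Cog', 'Sprocket']

Union (unique products): ['Bolt', 'Cog', 'Nut', 'Sprocket', 'Widget']
Count: 5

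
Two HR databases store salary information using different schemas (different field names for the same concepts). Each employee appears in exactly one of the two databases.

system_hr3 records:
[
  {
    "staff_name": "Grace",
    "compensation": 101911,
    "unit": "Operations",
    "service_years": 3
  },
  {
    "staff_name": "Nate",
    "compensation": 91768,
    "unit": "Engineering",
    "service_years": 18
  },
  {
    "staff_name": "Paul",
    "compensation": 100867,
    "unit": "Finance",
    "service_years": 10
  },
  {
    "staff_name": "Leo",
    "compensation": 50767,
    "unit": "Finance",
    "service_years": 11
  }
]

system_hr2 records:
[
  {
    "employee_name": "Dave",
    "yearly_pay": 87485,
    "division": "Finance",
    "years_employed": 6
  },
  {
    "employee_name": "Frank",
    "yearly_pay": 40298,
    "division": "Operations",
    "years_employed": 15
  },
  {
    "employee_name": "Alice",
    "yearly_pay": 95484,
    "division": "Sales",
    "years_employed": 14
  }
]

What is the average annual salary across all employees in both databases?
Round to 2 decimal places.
81225.71

Schema mapping: "compensation" (system_hr3) = "yearly_pay" (system_hr2) = annual salary

All salaries: [101911, 91768, 100867, 50767, 87485, 40298, 95484]
Sum: 568580
Count: 7
Average: 568580 / 7 = 81225.71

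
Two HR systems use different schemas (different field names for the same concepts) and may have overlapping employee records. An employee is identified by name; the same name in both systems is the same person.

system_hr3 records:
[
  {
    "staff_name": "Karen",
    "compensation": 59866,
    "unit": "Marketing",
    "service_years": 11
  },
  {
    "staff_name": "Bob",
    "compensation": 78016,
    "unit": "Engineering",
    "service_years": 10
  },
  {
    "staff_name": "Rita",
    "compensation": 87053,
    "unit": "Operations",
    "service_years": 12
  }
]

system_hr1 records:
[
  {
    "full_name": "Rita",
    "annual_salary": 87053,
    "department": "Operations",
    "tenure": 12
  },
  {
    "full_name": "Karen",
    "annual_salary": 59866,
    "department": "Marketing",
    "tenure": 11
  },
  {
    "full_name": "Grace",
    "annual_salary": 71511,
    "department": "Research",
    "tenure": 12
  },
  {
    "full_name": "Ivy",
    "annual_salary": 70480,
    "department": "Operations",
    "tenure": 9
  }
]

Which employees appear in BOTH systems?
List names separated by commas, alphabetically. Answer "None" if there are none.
Karen, Rita

Schema mapping: "staff_name" (system_hr3) = "full_name" (system_hr1) = employee name

Names in system_hr3: ['Bob', 'Karen', 'Rita']
Names in system_hr1: ['Grace', 'Ivy', 'Karen', 'Rita']

Intersection: ['Karen', 'Rita']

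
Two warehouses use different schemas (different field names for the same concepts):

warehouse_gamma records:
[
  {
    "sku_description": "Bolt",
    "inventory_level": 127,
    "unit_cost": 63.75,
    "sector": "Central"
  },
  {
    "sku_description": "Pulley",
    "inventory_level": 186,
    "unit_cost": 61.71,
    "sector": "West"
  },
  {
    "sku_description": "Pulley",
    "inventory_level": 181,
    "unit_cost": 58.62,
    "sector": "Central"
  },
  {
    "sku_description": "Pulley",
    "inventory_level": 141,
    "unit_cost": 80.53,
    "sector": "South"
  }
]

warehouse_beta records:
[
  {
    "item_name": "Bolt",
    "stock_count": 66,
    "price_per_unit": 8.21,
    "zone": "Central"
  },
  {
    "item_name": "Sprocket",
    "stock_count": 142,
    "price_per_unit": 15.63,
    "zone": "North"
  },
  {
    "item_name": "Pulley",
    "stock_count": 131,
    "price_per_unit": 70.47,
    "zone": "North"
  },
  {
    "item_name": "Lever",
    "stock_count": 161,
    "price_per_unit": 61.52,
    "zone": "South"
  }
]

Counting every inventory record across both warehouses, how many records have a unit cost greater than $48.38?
6

Schema mapping: "unit_cost" (warehouse_gamma) = "price_per_unit" (warehouse_beta) = unit cost

Records > $48.38 in warehouse_gamma: 4
Records > $48.38 in warehouse_beta: 2

Total count: 4 + 2 = 6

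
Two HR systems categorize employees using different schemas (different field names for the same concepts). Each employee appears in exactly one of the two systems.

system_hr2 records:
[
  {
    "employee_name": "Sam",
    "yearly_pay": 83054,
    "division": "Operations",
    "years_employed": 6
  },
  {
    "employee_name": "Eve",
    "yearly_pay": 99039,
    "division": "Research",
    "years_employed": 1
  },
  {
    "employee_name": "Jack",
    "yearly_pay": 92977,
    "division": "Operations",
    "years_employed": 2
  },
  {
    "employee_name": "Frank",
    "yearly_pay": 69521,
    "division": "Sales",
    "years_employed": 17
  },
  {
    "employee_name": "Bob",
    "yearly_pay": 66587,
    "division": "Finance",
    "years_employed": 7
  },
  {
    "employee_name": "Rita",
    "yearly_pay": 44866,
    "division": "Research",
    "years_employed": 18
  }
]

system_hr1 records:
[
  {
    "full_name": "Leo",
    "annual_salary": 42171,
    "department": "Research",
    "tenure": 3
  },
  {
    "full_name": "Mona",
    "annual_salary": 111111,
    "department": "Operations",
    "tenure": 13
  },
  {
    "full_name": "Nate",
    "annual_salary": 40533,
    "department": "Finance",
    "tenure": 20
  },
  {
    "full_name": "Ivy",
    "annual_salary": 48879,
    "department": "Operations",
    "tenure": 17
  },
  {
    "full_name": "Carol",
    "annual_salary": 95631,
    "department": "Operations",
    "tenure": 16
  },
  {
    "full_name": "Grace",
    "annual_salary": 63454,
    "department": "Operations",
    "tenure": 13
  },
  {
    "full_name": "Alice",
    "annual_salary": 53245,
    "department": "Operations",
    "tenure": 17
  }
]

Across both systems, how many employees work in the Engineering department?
0

Schema mapping: "division" (system_hr2) = "department" (system_hr1) = department

Engineering employees in system_hr2: 0
Engineering employees in system_hr1: 0

Total in Engineering: 0 + 0 = 0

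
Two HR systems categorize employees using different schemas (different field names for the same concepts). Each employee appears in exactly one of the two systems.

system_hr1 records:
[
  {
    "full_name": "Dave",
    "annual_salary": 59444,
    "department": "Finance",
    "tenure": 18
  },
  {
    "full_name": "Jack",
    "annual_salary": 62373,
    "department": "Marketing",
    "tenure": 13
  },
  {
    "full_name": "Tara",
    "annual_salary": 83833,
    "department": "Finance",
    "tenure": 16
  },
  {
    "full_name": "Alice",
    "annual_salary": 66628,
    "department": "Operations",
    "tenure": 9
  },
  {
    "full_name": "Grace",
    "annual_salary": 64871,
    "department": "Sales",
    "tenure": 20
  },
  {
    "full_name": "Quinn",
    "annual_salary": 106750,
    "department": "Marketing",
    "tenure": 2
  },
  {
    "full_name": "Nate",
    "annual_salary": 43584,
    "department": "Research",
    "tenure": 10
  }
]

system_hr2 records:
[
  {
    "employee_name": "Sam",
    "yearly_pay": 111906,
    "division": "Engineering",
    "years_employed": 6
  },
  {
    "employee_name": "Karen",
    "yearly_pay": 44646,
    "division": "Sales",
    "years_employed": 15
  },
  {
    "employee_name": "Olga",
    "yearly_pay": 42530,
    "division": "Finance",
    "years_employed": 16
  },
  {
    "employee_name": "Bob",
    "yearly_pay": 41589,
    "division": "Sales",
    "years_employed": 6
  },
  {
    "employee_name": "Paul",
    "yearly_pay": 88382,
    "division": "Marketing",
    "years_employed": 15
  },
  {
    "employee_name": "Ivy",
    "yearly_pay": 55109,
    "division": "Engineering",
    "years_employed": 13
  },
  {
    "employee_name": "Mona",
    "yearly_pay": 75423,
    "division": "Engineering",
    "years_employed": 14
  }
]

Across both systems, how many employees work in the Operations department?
1

Schema mapping: "department" (system_hr1) = "division" (system_hr2) = department

Operations employees in system_hr1: 1
Operations employees in system_hr2: 0

Total in Operations: 1 + 0 = 1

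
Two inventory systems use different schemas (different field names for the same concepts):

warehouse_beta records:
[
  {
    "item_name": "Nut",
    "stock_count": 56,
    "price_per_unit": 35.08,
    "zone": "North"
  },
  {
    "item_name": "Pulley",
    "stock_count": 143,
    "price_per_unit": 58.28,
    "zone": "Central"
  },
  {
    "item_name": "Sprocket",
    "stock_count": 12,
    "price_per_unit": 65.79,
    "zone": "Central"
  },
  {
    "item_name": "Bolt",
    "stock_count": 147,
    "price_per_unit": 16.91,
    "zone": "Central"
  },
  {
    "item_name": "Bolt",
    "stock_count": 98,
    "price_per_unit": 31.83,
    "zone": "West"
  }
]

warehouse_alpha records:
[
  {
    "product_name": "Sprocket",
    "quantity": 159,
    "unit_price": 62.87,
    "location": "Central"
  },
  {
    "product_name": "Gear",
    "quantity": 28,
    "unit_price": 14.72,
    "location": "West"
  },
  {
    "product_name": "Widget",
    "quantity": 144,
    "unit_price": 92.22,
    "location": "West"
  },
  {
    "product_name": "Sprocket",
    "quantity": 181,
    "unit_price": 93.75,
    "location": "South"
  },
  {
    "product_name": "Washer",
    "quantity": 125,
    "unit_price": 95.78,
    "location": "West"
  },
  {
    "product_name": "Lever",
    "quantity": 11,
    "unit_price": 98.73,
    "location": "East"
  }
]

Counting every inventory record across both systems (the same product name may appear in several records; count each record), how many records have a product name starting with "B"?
2

Schema mapping: "item_name" (warehouse_beta) = "product_name" (warehouse_alpha) = product name

Records with product name starting with "B" in warehouse_beta: 2
Records with product name starting with "B" in warehouse_alpha: 0

Total: 2 + 0 = 2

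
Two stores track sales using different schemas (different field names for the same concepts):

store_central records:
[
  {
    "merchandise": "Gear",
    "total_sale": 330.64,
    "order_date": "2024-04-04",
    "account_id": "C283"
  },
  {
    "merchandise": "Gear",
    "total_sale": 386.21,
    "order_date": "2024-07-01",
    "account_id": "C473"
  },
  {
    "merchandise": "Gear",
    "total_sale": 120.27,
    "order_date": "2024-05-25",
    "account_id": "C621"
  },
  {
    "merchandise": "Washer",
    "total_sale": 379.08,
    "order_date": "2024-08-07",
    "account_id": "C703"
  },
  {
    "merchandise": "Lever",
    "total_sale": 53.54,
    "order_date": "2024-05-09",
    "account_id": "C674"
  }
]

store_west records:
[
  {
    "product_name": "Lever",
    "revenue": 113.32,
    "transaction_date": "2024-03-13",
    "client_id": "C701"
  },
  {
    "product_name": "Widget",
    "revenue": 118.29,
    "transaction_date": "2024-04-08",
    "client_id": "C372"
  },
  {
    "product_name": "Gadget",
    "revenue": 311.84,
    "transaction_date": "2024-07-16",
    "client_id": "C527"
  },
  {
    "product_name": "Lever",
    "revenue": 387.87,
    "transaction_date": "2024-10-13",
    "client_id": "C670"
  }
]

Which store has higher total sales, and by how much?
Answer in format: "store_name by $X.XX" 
store_central by $338.42

Schema mapping: "total_sale" (store_central) = "revenue" (store_west) = sale amount

Total for store_central: 1269.74
Total for store_west: 931.32

Difference: |1269.74 - 931.32| = 338.42
store_central has higher sales by $338.42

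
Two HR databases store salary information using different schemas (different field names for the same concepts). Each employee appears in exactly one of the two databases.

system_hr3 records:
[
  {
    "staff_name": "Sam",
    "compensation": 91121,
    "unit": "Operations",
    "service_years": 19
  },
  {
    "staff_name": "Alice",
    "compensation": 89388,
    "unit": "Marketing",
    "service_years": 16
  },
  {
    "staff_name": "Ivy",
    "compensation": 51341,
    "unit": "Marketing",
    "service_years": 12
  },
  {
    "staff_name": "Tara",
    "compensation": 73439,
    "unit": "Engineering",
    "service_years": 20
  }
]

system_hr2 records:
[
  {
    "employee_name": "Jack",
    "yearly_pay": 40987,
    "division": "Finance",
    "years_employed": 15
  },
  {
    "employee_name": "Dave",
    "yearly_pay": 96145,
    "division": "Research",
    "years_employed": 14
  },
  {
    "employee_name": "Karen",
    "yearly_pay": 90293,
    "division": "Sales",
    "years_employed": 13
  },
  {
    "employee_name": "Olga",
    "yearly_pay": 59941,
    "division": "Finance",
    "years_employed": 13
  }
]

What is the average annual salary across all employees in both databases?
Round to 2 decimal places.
74081.88

Schema mapping: "compensation" (system_hr3) = "yearly_pay" (system_hr2) = annual salary

All salaries: [91121, 89388, 51341, 73439, 40987, 96145, 90293, 59941]
Sum: 592655
Count: 8
Average: 592655 / 8 = 74081.88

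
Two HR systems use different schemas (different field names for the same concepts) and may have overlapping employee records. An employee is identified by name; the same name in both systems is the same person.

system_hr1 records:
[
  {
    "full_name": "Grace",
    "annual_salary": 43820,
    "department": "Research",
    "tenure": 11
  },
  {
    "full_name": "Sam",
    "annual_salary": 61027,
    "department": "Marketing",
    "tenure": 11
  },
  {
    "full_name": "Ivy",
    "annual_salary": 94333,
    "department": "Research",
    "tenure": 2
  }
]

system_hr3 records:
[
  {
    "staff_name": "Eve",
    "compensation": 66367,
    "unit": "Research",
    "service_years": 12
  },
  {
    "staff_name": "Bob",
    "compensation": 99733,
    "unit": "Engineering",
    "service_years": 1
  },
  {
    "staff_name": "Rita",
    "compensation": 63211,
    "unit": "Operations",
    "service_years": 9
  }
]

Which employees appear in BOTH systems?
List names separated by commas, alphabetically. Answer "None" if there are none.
None

Schema mapping: "full_name" (system_hr1) = "staff_name" (system_hr3) = employee name

Names in system_hr1: ['Grace', 'Ivy', 'Sam']
Names in system_hr3: ['Bob', 'Eve', 'Rita']

Intersection: None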